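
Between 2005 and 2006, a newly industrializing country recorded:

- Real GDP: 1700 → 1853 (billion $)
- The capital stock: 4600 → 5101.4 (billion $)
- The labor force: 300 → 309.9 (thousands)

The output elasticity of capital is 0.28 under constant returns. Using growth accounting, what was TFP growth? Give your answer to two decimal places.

TFP growth was 3.57%.

Real GDP growth = (1853 − 1700) / 1700 = 9%.
The capital stock growth = (5101.4 − 4600) / 4600 = 10.9%.
The labor force growth = (309.9 − 300) / 300 = 3.3%.
Labor's share = 1 − 0.28 = 0.72.
The capital stock: 0.28 × 10.9 = 3.052 pp.
The labor force: 0.72 × 3.3 = 2.376 pp.
TFP growth = 9 − 5.428 = 3.572%.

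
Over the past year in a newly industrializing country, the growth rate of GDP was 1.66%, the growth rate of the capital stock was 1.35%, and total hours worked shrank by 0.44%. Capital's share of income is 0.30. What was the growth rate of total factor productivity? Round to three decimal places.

1.563%

Labor's share = 1 − 0.3 = 0.7.
The capital stock: 0.3 × 1.35 = 0.405 pp.
Total hours worked: 0.7 × (-0.44) = -0.308 pp.
TFP growth = 1.66 − 0.097 = 1.563%.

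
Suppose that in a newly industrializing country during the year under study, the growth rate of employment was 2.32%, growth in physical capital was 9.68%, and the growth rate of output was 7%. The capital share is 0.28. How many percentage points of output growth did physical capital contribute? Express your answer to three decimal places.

Contribution = share × growth = 0.28 × 9.68 = 2.7104 pp.

2.710 percentage points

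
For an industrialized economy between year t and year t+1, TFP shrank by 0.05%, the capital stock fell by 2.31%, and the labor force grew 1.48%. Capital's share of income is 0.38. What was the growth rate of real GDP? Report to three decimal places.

Labor's share = 1 − 0.38 = 0.62.
The capital stock: 0.38 × (-2.31) = -0.8778 pp.
The labor force: 0.62 × 1.48 = 0.9176 pp.
Output growth = -0.05 + 0.0398 = -0.0102%.

-0.010%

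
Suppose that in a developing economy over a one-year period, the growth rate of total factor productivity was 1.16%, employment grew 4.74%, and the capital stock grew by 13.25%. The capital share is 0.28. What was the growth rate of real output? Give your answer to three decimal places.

8.283%

Labor's share = 1 − 0.28 = 0.72.
The capital stock: 0.28 × 13.25 = 3.71 pp.
Employment: 0.72 × 4.74 = 3.4128 pp.
Output growth = 1.16 + 7.1228 = 8.2828%.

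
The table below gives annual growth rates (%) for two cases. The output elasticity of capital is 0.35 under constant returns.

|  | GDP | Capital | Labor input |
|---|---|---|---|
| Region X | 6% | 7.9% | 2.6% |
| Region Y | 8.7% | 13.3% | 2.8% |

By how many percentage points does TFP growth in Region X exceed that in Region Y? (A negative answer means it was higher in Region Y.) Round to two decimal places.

Labor's share = 1 − 0.35 = 0.65.
Region X: TFP = 6 − 2.765 − 1.69 = 1.545%.
Region Y: TFP = 8.7 − 4.655 − 1.82 = 2.225%.
Difference = 1.545 − (2.225) = -0.68 pp.

-0.68 percentage points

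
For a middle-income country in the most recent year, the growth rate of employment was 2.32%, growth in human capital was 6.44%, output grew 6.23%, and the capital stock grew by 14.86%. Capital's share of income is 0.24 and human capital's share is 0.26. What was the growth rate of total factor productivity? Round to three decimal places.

-0.171%

Labor's share = 1 − 0.24 − 0.26 = 0.5.
The capital stock: 0.24 × 14.86 = 3.5664 pp.
Human capital: 0.26 × 6.44 = 1.6744 pp.
Employment: 0.5 × 2.32 = 1.16 pp.
TFP growth = 6.23 − 6.4008 = -0.1708%.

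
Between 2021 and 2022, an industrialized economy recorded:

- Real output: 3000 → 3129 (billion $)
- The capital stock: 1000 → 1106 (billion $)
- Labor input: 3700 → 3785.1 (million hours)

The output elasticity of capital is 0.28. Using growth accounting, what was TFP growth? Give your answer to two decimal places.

Real output growth = (3129 − 3000) / 3000 = 4.3%.
The capital stock growth = (1106 − 1000) / 1000 = 10.6%.
Labor input growth = (3785.1 − 3700) / 3700 = 2.3%.
Labor's share = 1 − 0.28 = 0.72.
The capital stock: 0.28 × 10.6 = 2.968 pp.
Labor input: 0.72 × 2.3 = 1.656 pp.
TFP growth = 4.3 − 4.624 = -0.324%.

-0.32%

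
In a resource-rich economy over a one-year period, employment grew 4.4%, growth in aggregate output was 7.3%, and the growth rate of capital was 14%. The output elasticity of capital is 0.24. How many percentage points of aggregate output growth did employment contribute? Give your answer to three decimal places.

3.344 pp

Labor's share = 1 − 0.24 = 0.76.
Contribution = share × growth = 0.76 × 4.4 = 3.344 pp.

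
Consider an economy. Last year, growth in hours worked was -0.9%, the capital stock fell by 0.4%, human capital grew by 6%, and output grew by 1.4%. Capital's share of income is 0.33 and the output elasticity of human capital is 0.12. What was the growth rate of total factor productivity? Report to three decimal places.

Labor's share = 1 − 0.33 − 0.12 = 0.55.
The capital stock: 0.33 × (-0.4) = -0.132 pp.
Human capital: 0.12 × 6 = 0.72 pp.
Hours worked: 0.55 × (-0.9) = -0.495 pp.
TFP growth = 1.4 − 0.093 = 1.307%.

Total factor productivity growth was 1.307%.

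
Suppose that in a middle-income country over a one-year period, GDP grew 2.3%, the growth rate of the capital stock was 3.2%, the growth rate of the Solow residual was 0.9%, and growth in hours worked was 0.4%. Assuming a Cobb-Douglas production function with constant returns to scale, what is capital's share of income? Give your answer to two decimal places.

α = 0.36

gY = gA + α·gK + (1−α)·gL, so gY − gA − gL = α(gK − gL).
2.3 − 0.9 − 0.4 = α × (3.2 − 0.4).
1 = 2.8 α, so α = 0.3571.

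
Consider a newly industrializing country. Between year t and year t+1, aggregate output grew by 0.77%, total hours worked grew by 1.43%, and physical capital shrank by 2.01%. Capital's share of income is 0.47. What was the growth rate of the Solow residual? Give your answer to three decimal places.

Labor's share = 1 − 0.47 = 0.53.
Physical capital: 0.47 × (-2.01) = -0.9447 pp.
Total hours worked: 0.53 × 1.43 = 0.7579 pp.
TFP growth = 0.77 + 0.1868 = 0.9568%.

0.957%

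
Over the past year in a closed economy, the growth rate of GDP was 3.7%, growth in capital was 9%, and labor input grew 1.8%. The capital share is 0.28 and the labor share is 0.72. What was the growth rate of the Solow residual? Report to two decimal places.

-0.12%

Labor's share = 1 − 0.28 = 0.72.
Capital: 0.28 × 9 = 2.52 pp.
Labor input: 0.72 × 1.8 = 1.296 pp.
TFP growth = 3.7 − 3.816 = -0.116%.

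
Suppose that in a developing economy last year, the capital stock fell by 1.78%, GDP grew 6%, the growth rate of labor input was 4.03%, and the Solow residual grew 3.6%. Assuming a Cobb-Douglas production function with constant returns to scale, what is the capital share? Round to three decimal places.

gY = gA + α·gK + (1−α)·gL, so gY − gA − gL = α(gK − gL).
6 − 3.6 − 4.03 = α × (-1.78 − 4.03).
-1.63 = -5.81 α, so α = 0.28055.

0.281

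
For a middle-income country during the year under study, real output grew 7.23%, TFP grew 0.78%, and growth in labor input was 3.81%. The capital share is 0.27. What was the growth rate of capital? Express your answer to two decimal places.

13.59%

Labor's share = 1 − 0.27 = 0.73.
gY = gA + 0.73×3.81 + 0.27×g.
0.27×g = 7.23 − 0.78 − 2.7813 = 3.6687.
g = 3.6687 / 0.27 = 13.5878%.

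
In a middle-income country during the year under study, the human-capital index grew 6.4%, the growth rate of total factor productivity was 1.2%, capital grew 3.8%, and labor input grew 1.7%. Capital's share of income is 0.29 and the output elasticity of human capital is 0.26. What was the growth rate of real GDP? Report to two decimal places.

Real GDP grew 4.73%.

Labor's share = 1 − 0.29 − 0.26 = 0.45.
Capital: 0.29 × 3.8 = 1.102 pp.
The human-capital index: 0.26 × 6.4 = 1.664 pp.
Labor input: 0.45 × 1.7 = 0.765 pp.
Output growth = 1.2 + 3.531 = 4.731%.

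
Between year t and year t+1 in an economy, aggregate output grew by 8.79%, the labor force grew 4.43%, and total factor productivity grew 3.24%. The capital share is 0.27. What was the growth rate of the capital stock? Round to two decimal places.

8.58%

Labor's share = 1 − 0.27 = 0.73.
gY = gA + 0.73×4.43 + 0.27×g.
0.27×g = 8.79 − 3.24 − 3.2339 = 2.3161.
g = 2.3161 / 0.27 = 8.5781%.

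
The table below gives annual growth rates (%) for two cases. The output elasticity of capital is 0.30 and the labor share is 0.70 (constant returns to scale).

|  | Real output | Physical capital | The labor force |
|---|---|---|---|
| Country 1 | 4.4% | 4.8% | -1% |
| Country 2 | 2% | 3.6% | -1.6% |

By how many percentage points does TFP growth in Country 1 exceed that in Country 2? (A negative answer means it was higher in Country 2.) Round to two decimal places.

Labor's share = 1 − 0.3 = 0.7.
Country 1: TFP = 4.4 − 1.44 + 0.7 = 3.66%.
Country 2: TFP = 2 − 1.08 + 1.12 = 2.04%.
Difference = 3.66 − (2.04) = 1.62 pp.

1.62 percentage points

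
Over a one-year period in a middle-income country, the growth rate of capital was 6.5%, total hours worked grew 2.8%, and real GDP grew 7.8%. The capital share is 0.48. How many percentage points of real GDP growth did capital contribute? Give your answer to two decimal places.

Contribution = share × growth = 0.48 × 6.5 = 3.12 pp.

3.12 percentage points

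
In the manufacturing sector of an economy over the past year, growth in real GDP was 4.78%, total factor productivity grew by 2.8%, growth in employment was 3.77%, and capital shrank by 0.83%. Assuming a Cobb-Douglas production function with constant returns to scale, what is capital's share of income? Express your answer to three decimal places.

α = 0.389

gY = gA + α·gK + (1−α)·gL, so gY − gA − gL = α(gK − gL).
4.78 − 2.8 − 3.77 = α × (-0.83 − 3.77).
-1.79 = -4.6 α, so α = 0.38913.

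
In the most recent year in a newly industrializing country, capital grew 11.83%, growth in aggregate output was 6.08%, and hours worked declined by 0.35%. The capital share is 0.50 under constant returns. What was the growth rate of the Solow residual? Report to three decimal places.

Labor's share = 1 − 0.5 = 0.5.
Capital: 0.5 × 11.83 = 5.915 pp.
Hours worked: 0.5 × (-0.35) = -0.175 pp.
TFP growth = 6.08 − 5.74 = 0.34%.

0.340%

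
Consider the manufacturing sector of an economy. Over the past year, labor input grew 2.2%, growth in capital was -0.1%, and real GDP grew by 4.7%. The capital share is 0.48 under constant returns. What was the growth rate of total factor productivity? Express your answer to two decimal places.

Labor's share = 1 − 0.48 = 0.52.
Capital: 0.48 × (-0.1) = -0.048 pp.
Labor input: 0.52 × 2.2 = 1.144 pp.
TFP growth = 4.7 − 1.096 = 3.604%.

Total factor productivity grew 3.60%.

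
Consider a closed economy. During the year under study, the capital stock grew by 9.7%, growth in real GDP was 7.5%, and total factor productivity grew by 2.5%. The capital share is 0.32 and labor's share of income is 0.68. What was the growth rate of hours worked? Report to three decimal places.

Labor's share = 1 − 0.32 = 0.68.
gY = gA + 0.32×9.7 + 0.68×g.
0.68×g = 7.5 − 2.5 − 3.104 = 1.896.
g = 1.896 / 0.68 = 2.78824%.

2.788%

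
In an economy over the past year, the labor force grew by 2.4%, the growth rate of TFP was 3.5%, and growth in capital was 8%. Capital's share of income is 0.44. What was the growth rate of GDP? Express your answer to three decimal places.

8.364%

Labor's share = 1 − 0.44 = 0.56.
Capital: 0.44 × 8 = 3.52 pp.
The labor force: 0.56 × 2.4 = 1.344 pp.
Output growth = 3.5 + 4.864 = 8.364%.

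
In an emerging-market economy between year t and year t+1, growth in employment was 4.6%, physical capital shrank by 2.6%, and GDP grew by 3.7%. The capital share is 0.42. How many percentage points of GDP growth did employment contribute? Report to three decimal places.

Labor's share = 1 − 0.42 = 0.58.
Contribution = share × growth = 0.58 × 4.6 = 2.668 pp.

2.668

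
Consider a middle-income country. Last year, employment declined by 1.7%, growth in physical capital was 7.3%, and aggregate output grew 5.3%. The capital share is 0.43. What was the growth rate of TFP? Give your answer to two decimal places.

TFP growth was 3.13%.

Labor's share = 1 − 0.43 = 0.57.
Physical capital: 0.43 × 7.3 = 3.139 pp.
Employment: 0.57 × (-1.7) = -0.969 pp.
TFP growth = 5.3 − 2.17 = 3.13%.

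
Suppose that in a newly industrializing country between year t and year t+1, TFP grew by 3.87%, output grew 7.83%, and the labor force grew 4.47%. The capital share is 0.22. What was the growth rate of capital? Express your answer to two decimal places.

Labor's share = 1 − 0.22 = 0.78.
gY = gA + 0.78×4.47 + 0.22×g.
0.22×g = 7.83 − 3.87 − 3.4866 = 0.4734.
g = 0.4734 / 0.22 = 2.1518%.

2.15%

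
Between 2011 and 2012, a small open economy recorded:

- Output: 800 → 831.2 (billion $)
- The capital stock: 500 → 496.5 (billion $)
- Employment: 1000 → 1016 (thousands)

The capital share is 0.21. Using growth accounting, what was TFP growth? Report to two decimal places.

Output growth = (831.2 − 800) / 800 = 3.9%.
The capital stock growth = (496.5 − 500) / 500 = -0.7%.
Employment growth = (1016 − 1000) / 1000 = 1.6%.
Labor's share = 1 − 0.21 = 0.79.
The capital stock: 0.21 × (-0.7) = -0.147 pp.
Employment: 0.79 × 1.6 = 1.264 pp.
TFP growth = 3.9 − 1.117 = 2.783%.

2.78%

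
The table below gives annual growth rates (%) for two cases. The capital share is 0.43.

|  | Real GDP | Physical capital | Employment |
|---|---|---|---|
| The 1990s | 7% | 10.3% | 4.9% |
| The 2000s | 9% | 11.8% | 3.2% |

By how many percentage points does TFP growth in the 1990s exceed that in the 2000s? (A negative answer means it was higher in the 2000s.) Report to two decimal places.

-2.32 percentage points

Labor's share = 1 − 0.43 = 0.57.
The 1990s: TFP = 7 − 4.429 − 2.793 = -0.222%.
The 2000s: TFP = 9 − 5.074 − 1.824 = 2.102%.
Difference = -0.222 − (2.102) = -2.324 pp.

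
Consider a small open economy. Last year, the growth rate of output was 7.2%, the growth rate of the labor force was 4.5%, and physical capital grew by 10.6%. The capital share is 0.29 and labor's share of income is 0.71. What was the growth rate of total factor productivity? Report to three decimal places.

Total factor productivity grew 0.931%.

Labor's share = 1 − 0.29 = 0.71.
Physical capital: 0.29 × 10.6 = 3.074 pp.
The labor force: 0.71 × 4.5 = 3.195 pp.
TFP growth = 7.2 − 6.269 = 0.931%.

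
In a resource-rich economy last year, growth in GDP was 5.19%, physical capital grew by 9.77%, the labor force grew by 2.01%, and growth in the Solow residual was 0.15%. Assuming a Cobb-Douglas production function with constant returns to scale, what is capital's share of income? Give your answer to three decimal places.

Capital's share of income is 0.390.

gY = gA + α·gK + (1−α)·gL, so gY − gA − gL = α(gK − gL).
5.19 − 0.15 − 2.01 = α × (9.77 − 2.01).
3.03 = 7.76 α, so α = 0.39046.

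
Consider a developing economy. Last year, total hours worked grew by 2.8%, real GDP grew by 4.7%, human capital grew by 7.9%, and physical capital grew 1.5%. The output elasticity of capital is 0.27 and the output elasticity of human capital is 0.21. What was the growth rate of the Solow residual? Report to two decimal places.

1.18%

Labor's share = 1 − 0.27 − 0.21 = 0.52.
Physical capital: 0.27 × 1.5 = 0.405 pp.
Human capital: 0.21 × 7.9 = 1.659 pp.
Total hours worked: 0.52 × 2.8 = 1.456 pp.
TFP growth = 4.7 − 3.52 = 1.18%.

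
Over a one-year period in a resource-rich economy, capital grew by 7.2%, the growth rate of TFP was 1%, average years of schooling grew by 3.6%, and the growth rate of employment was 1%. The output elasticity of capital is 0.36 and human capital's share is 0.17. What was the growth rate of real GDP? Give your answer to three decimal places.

Real GDP growth was 4.674%.

Labor's share = 1 − 0.36 − 0.17 = 0.47.
Capital: 0.36 × 7.2 = 2.592 pp.
Average years of schooling: 0.17 × 3.6 = 0.612 pp.
Employment: 0.47 × 1 = 0.47 pp.
Output growth = 1 + 3.674 = 4.674%.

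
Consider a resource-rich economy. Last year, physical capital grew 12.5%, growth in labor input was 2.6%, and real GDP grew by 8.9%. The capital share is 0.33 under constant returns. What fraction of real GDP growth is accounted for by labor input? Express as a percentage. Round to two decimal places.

Labor input accounted for 19.57% of growth.

Labor's share = 1 − 0.33 = 0.67.
Labor input contributed 0.67 × 2.6 = 1.742 pp.
Share of growth = 1.742 / 8.9 × 100 = 19.573%.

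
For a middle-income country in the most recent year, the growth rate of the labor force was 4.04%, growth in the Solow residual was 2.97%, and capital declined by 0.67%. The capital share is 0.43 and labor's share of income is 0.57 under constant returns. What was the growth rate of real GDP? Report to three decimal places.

Real GDP grew 4.985%.

Labor's share = 1 − 0.43 = 0.57.
Capital: 0.43 × (-0.67) = -0.2881 pp.
The labor force: 0.57 × 4.04 = 2.3028 pp.
Output growth = 2.97 + 2.0147 = 4.9847%.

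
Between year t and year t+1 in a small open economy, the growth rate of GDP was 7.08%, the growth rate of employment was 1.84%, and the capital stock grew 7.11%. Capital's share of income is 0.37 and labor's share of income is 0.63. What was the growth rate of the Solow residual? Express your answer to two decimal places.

Labor's share = 1 − 0.37 = 0.63.
The capital stock: 0.37 × 7.11 = 2.6307 pp.
Employment: 0.63 × 1.84 = 1.1592 pp.
TFP growth = 7.08 − 3.7899 = 3.2901%.

3.29%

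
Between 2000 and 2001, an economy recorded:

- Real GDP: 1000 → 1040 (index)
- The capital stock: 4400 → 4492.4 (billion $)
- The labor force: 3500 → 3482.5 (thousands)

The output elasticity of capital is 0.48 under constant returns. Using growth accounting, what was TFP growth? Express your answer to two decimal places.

3.25%

Real GDP growth = (1040 − 1000) / 1000 = 4%.
The capital stock growth = (4492.4 − 4400) / 4400 = 2.1%.
The labor force growth = (3482.5 − 3500) / 3500 = -0.5%.
Labor's share = 1 − 0.48 = 0.52.
The capital stock: 0.48 × 2.1 = 1.008 pp.
The labor force: 0.52 × (-0.5) = -0.26 pp.
TFP growth = 4 − 0.748 = 3.252%.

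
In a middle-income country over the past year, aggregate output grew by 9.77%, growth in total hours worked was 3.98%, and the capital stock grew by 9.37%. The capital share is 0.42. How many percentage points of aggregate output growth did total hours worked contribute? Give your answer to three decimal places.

2.308 percentage points

Labor's share = 1 − 0.42 = 0.58.
Contribution = share × growth = 0.58 × 3.98 = 2.3084 pp.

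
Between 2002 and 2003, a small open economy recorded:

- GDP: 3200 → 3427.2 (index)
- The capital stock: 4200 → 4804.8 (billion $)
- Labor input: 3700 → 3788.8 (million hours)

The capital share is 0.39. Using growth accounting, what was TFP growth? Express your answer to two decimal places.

GDP growth = (3427.2 − 3200) / 3200 = 7.1%.
The capital stock growth = (4804.8 − 4200) / 4200 = 14.4%.
Labor input growth = (3788.8 − 3700) / 3700 = 2.4%.
Labor's share = 1 − 0.39 = 0.61.
The capital stock: 0.39 × 14.4 = 5.616 pp.
Labor input: 0.61 × 2.4 = 1.464 pp.
TFP growth = 7.1 − 7.08 = 0.02%.

TFP grew 0.02%.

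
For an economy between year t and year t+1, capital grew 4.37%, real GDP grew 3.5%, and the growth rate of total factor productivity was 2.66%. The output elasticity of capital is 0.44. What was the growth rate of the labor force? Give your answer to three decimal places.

-1.934%

Labor's share = 1 − 0.44 = 0.56.
gY = gA + 0.44×4.37 + 0.56×g.
0.56×g = 3.5 − 2.66 − 1.9228 = -1.0828.
g = -1.0828 / 0.56 = -1.93357%.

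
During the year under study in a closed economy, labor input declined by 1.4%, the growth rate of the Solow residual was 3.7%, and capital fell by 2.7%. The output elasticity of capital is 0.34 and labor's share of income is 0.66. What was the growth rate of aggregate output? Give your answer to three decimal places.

Labor's share = 1 − 0.34 = 0.66.
Capital: 0.34 × (-2.7) = -0.918 pp.
Labor input: 0.66 × (-1.4) = -0.924 pp.
Output growth = 3.7 + (-1.842) = 1.858%.

1.858%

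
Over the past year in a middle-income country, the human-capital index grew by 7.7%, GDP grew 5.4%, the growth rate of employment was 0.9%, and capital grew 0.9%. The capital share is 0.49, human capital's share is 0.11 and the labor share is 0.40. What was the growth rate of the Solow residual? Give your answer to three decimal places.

Labor's share = 1 − 0.49 − 0.11 = 0.4.
Capital: 0.49 × 0.9 = 0.441 pp.
The human-capital index: 0.11 × 7.7 = 0.847 pp.
Employment: 0.4 × 0.9 = 0.36 pp.
TFP growth = 5.4 − 1.648 = 3.752%.

The Solow residual grew 3.752%.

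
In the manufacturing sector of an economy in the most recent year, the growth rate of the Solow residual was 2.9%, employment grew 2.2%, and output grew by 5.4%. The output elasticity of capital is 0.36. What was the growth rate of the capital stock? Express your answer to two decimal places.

Labor's share = 1 − 0.36 = 0.64.
gY = gA + 0.64×2.2 + 0.36×g.
0.36×g = 5.4 − 2.9 − 1.408 = 1.092.
g = 1.092 / 0.36 = 3.0333%.

The capital stock growth was 3.03%.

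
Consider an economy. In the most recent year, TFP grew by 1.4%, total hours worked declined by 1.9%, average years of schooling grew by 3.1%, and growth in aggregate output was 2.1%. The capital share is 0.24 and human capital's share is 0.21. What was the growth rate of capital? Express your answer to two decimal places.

Capital grew 4.56%.

Labor's share = 1 − 0.24 − 0.21 = 0.55.
gY = gA + 0.21×3.1 + 0.55×(-1.9) + 0.24×g.
0.24×g = 2.1 − 1.4 + 0.394 = 1.094.
g = 1.094 / 0.24 = 4.5583%.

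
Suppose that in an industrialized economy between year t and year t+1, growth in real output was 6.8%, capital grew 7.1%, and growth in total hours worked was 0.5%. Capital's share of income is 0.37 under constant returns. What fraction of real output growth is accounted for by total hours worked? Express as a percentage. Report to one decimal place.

Total hours worked accounted for 4.6% of growth.

Labor's share = 1 − 0.37 = 0.63.
Total hours worked contributed 0.63 × 0.5 = 0.315 pp.
Share of growth = 0.315 / 6.8 × 100 = 4.632%.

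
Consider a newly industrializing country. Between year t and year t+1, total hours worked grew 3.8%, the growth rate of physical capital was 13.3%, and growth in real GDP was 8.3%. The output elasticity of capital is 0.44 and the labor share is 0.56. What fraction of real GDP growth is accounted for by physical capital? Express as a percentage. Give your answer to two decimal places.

Physical capital accounted for 70.51% of growth.

Physical capital contributed 0.44 × 13.3 = 5.852 pp.
Share of growth = 5.852 / 8.3 × 100 = 70.506%.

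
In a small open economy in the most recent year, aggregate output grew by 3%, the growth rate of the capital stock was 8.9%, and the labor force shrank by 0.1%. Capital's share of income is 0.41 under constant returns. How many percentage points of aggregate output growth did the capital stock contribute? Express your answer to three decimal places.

3.649 pp

Contribution = share × growth = 0.41 × 8.9 = 3.649 pp.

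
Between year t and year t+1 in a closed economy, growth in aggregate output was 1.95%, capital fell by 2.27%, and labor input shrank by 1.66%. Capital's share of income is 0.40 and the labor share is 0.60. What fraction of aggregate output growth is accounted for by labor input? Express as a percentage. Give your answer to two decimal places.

Labor's share = 1 − 0.4 = 0.6.
Labor input contributed 0.6 × (-1.66) = -0.996 pp.
Share of growth = -0.996 / 1.95 × 100 = -51.0769%.

-51.08%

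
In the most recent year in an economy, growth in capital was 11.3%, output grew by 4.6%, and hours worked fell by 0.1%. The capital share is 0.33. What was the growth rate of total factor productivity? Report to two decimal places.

Total factor productivity growth was 0.94%.

Labor's share = 1 − 0.33 = 0.67.
Capital: 0.33 × 11.3 = 3.729 pp.
Hours worked: 0.67 × (-0.1) = -0.067 pp.
TFP growth = 4.6 − 3.662 = 0.938%.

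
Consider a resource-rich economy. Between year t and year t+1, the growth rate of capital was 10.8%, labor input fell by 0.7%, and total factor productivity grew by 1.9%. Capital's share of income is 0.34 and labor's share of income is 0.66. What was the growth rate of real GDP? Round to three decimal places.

5.110%

Labor's share = 1 − 0.34 = 0.66.
Capital: 0.34 × 10.8 = 3.672 pp.
Labor input: 0.66 × (-0.7) = -0.462 pp.
Output growth = 1.9 + 3.21 = 5.11%.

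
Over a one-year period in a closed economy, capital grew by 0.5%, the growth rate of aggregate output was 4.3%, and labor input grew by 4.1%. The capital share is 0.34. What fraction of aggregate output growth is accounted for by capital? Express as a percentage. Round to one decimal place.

Capital contributed 0.34 × 0.5 = 0.17 pp.
Share of growth = 0.17 / 4.3 × 100 = 3.953%.

Capital accounted for 4.0% of growth.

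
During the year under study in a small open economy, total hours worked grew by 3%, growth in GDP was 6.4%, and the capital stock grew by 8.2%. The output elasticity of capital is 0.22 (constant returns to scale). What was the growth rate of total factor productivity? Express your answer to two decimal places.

Labor's share = 1 − 0.22 = 0.78.
The capital stock: 0.22 × 8.2 = 1.804 pp.
Total hours worked: 0.78 × 3 = 2.34 pp.
TFP growth = 6.4 − 4.144 = 2.256%.

2.26%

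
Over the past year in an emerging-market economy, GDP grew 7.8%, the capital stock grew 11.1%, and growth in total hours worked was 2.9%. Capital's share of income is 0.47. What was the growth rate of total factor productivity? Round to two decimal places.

Labor's share = 1 − 0.47 = 0.53.
The capital stock: 0.47 × 11.1 = 5.217 pp.
Total hours worked: 0.53 × 2.9 = 1.537 pp.
TFP growth = 7.8 − 6.754 = 1.046%.

1.05%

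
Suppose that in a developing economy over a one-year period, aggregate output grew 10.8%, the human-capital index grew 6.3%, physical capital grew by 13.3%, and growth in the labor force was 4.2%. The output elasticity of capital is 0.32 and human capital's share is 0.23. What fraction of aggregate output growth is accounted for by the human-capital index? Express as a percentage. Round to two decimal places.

The human-capital index contributed 0.23 × 6.3 = 1.449 pp.
Share of growth = 1.449 / 10.8 × 100 = 13.4167%.

The human-capital index accounted for 13.42% of growth.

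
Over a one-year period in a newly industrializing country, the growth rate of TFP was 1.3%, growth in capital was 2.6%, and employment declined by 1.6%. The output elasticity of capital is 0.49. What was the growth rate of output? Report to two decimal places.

1.76%

Labor's share = 1 − 0.49 = 0.51.
Capital: 0.49 × 2.6 = 1.274 pp.
Employment: 0.51 × (-1.6) = -0.816 pp.
Output growth = 1.3 + 0.458 = 1.758%.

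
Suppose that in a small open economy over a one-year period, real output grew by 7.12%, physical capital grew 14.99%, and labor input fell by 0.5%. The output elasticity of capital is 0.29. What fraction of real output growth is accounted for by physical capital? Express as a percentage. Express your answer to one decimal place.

Physical capital contributed 0.29 × 14.99 = 4.3471 pp.
Share of growth = 4.3471 / 7.12 × 100 = 61.055%.

Physical capital accounted for 61.1% of growth.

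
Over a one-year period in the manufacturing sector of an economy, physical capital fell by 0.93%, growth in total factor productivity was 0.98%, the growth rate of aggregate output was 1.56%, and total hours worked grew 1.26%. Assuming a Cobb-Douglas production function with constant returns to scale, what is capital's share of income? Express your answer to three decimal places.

gY = gA + α·gK + (1−α)·gL, so gY − gA − gL = α(gK − gL).
1.56 − 0.98 − 1.26 = α × (-0.93 − 1.26).
-0.68 = -2.19 α, so α = 0.3105.

Capital's share of income is 0.311.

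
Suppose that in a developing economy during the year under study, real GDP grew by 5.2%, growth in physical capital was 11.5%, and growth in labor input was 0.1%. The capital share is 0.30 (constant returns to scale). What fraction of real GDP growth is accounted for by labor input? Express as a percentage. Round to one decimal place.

1.3%

Labor's share = 1 − 0.3 = 0.7.
Labor input contributed 0.7 × 0.1 = 0.07 pp.
Share of growth = 0.07 / 5.2 × 100 = 1.346%.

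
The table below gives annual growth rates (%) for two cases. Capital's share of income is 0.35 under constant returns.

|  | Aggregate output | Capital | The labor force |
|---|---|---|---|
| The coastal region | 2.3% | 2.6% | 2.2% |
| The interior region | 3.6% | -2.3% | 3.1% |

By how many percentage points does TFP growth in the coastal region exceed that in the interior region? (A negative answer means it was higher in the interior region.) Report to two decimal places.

Labor's share = 1 − 0.35 = 0.65.
The coastal region: TFP = 2.3 − 0.91 − 1.43 = -0.04%.
The interior region: TFP = 3.6 + 0.805 − 2.015 = 2.39%.
Difference = -0.04 − (2.39) = -2.43 pp.

-2.43 percentage points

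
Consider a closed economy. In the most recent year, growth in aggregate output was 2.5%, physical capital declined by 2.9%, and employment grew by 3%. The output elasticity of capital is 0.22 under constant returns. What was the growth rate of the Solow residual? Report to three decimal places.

0.798%

Labor's share = 1 − 0.22 = 0.78.
Physical capital: 0.22 × (-2.9) = -0.638 pp.
Employment: 0.78 × 3 = 2.34 pp.
TFP growth = 2.5 − 1.702 = 0.798%.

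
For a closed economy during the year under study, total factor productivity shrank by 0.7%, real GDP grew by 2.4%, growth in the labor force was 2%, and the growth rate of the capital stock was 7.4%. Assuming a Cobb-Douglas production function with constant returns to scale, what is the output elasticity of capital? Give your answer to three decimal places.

gY = gA + α·gK + (1−α)·gL, so gY − gA − gL = α(gK − gL).
2.4 + 0.7 − 2 = α × (7.4 − 2).
1.1 = 5.4 α, so α = 0.2037.

The output elasticity of capital is 0.204.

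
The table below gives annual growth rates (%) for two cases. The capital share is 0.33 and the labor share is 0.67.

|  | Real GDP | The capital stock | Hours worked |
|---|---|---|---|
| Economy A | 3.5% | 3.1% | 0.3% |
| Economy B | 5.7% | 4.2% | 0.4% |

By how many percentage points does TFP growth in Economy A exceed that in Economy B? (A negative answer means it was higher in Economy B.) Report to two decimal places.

Labor's share = 1 − 0.33 = 0.67.
Economy A: TFP = 3.5 − 1.023 − 0.201 = 2.276%.
Economy B: TFP = 5.7 − 1.386 − 0.268 = 4.046%.
Difference = 2.276 − (4.046) = -1.77 pp.

-1.77 percentage points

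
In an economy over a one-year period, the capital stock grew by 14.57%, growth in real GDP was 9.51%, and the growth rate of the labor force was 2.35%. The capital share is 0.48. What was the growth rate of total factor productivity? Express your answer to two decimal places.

Labor's share = 1 − 0.48 = 0.52.
The capital stock: 0.48 × 14.57 = 6.9936 pp.
The labor force: 0.52 × 2.35 = 1.222 pp.
TFP growth = 9.51 − 8.2156 = 1.2944%.

1.29%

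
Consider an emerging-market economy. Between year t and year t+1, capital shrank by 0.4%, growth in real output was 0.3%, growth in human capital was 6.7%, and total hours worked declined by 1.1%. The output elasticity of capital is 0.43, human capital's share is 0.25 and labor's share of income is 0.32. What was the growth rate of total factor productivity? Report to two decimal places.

Labor's share = 1 − 0.43 − 0.25 = 0.32.
Capital: 0.43 × (-0.4) = -0.172 pp.
Human capital: 0.25 × 6.7 = 1.675 pp.
Total hours worked: 0.32 × (-1.1) = -0.352 pp.
TFP growth = 0.3 − 1.151 = -0.851%.

-0.85%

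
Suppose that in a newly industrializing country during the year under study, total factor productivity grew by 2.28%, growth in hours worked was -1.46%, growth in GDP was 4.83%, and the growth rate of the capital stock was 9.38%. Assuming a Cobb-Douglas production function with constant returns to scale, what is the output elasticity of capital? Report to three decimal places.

gY = gA + α·gK + (1−α)·gL, so gY − gA − gL = α(gK − gL).
4.83 − 2.28 + 1.46 = α × (9.38 − (-1.46)).
4.01 = 10.84 α, so α = 0.36993.

0.370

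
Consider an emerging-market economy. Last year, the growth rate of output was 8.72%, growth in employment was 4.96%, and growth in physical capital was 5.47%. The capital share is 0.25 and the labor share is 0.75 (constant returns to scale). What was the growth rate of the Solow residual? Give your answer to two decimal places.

3.63%

Labor's share = 1 − 0.25 = 0.75.
Physical capital: 0.25 × 5.47 = 1.3675 pp.
Employment: 0.75 × 4.96 = 3.72 pp.
TFP growth = 8.72 − 5.0875 = 3.6325%.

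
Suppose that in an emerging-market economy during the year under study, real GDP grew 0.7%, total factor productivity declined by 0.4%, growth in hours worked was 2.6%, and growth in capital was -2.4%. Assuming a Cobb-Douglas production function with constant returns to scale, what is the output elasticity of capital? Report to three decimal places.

gY = gA + α·gK + (1−α)·gL, so gY − gA − gL = α(gK − gL).
0.7 + 0.4 − 2.6 = α × (-2.4 − 2.6).
-1.5 = -5 α, so α = 0.3.

The output elasticity of capital is 0.300.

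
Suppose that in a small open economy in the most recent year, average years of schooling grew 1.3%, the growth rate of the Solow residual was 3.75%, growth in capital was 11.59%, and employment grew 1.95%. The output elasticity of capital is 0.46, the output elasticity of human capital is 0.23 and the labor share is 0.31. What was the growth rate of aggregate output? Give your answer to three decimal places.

Labor's share = 1 − 0.46 − 0.23 = 0.31.
Capital: 0.46 × 11.59 = 5.3314 pp.
Average years of schooling: 0.23 × 1.3 = 0.299 pp.
Employment: 0.31 × 1.95 = 0.6045 pp.
Output growth = 3.75 + 6.2349 = 9.9849%.

Aggregate output grew 9.985%.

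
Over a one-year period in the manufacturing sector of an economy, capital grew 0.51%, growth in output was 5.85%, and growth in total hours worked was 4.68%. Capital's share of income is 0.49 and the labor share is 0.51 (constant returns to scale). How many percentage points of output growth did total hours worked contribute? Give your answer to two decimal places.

Labor's share = 1 − 0.49 = 0.51.
Contribution = share × growth = 0.51 × 4.68 = 2.3868 pp.

2.39 pp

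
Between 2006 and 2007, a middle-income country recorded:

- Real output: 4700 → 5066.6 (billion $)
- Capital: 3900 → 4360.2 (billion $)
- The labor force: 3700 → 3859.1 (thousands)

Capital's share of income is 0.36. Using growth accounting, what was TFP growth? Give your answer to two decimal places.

TFP growth was 0.80%.

Real output growth = (5066.6 − 4700) / 4700 = 7.8%.
Capital growth = (4360.2 − 3900) / 3900 = 11.8%.
The labor force growth = (3859.1 − 3700) / 3700 = 4.3%.
Labor's share = 1 − 0.36 = 0.64.
Capital: 0.36 × 11.8 = 4.248 pp.
The labor force: 0.64 × 4.3 = 2.752 pp.
TFP growth = 7.8 − 7 = 0.8%.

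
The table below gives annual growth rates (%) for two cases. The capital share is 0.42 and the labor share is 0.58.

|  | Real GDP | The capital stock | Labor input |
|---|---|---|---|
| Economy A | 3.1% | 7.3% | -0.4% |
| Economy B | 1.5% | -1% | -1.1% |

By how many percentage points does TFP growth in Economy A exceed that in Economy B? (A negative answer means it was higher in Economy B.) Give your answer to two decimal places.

Labor's share = 1 − 0.42 = 0.58.
Economy A: TFP = 3.1 − 3.066 + 0.232 = 0.266%.
Economy B: TFP = 1.5 + 0.42 + 0.638 = 2.558%.
Difference = 0.266 − (2.558) = -2.292 pp.

-2.29 percentage points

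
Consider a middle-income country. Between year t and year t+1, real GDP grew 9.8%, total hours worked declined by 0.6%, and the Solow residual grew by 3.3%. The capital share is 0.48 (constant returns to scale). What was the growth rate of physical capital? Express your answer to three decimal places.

14.192%

Labor's share = 1 − 0.48 = 0.52.
gY = gA + 0.52×(-0.6) + 0.48×g.
0.48×g = 9.8 − 3.3 + 0.312 = 6.812.
g = 6.812 / 0.48 = 14.19167%.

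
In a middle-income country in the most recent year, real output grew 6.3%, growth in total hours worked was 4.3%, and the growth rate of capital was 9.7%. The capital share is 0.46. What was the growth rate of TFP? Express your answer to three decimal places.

Labor's share = 1 − 0.46 = 0.54.
Capital: 0.46 × 9.7 = 4.462 pp.
Total hours worked: 0.54 × 4.3 = 2.322 pp.
TFP growth = 6.3 − 6.784 = -0.484%.

-0.484%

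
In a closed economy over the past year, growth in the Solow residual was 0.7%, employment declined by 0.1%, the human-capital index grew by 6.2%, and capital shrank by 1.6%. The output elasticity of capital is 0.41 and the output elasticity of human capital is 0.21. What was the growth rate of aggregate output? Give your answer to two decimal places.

Labor's share = 1 − 0.41 − 0.21 = 0.38.
Capital: 0.41 × (-1.6) = -0.656 pp.
The human-capital index: 0.21 × 6.2 = 1.302 pp.
Employment: 0.38 × (-0.1) = -0.038 pp.
Output growth = 0.7 + 0.608 = 1.308%.

1.31%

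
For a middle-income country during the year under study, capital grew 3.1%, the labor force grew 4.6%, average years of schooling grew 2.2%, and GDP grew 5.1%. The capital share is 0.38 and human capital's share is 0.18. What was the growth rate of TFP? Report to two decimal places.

Labor's share = 1 − 0.38 − 0.18 = 0.44.
Capital: 0.38 × 3.1 = 1.178 pp.
Average years of schooling: 0.18 × 2.2 = 0.396 pp.
The labor force: 0.44 × 4.6 = 2.024 pp.
TFP growth = 5.1 − 3.598 = 1.502%.

TFP growth was 1.50%.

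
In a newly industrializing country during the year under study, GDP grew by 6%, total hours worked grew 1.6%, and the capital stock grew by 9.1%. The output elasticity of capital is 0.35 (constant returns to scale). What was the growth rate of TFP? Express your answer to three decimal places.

Labor's share = 1 − 0.35 = 0.65.
The capital stock: 0.35 × 9.1 = 3.185 pp.
Total hours worked: 0.65 × 1.6 = 1.04 pp.
TFP growth = 6 − 4.225 = 1.775%.

1.775%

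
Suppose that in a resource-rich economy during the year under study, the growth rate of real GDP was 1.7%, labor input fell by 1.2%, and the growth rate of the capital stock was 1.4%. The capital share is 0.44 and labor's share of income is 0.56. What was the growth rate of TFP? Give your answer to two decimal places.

Labor's share = 1 − 0.44 = 0.56.
The capital stock: 0.44 × 1.4 = 0.616 pp.
Labor input: 0.56 × (-1.2) = -0.672 pp.
TFP growth = 1.7 + 0.056 = 1.756%.

1.76%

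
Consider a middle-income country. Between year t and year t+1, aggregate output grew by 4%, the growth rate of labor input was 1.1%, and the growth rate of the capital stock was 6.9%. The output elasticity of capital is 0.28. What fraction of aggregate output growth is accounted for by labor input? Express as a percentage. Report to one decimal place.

19.8%

Labor's share = 1 − 0.28 = 0.72.
Labor input contributed 0.72 × 1.1 = 0.792 pp.
Share of growth = 0.792 / 4 × 100 = 19.8%.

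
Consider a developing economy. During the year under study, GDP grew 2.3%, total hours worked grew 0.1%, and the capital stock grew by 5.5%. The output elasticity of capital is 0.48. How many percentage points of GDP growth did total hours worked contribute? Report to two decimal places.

Labor's share = 1 − 0.48 = 0.52.
Contribution = share × growth = 0.52 × 0.1 = 0.052 pp.

0.05 percentage points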